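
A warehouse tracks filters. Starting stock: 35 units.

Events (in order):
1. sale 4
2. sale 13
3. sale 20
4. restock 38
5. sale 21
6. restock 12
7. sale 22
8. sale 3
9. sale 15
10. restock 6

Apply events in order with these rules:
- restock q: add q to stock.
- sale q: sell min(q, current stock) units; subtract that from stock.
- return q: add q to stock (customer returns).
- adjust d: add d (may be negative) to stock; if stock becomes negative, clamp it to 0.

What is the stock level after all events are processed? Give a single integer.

Processing events:
Start: stock = 35
  Event 1 (sale 4): sell min(4,35)=4. stock: 35 - 4 = 31. total_sold = 4
  Event 2 (sale 13): sell min(13,31)=13. stock: 31 - 13 = 18. total_sold = 17
  Event 3 (sale 20): sell min(20,18)=18. stock: 18 - 18 = 0. total_sold = 35
  Event 4 (restock 38): 0 + 38 = 38
  Event 5 (sale 21): sell min(21,38)=21. stock: 38 - 21 = 17. total_sold = 56
  Event 6 (restock 12): 17 + 12 = 29
  Event 7 (sale 22): sell min(22,29)=22. stock: 29 - 22 = 7. total_sold = 78
  Event 8 (sale 3): sell min(3,7)=3. stock: 7 - 3 = 4. total_sold = 81
  Event 9 (sale 15): sell min(15,4)=4. stock: 4 - 4 = 0. total_sold = 85
  Event 10 (restock 6): 0 + 6 = 6
Final: stock = 6, total_sold = 85

Answer: 6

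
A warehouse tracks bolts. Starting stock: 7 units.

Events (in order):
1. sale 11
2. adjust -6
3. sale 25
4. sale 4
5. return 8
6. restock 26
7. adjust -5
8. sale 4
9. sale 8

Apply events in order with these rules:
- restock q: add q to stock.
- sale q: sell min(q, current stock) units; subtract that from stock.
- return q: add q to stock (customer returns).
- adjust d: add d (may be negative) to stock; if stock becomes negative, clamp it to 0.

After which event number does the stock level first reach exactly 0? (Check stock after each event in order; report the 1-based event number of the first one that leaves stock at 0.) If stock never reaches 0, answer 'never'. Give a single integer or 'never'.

Processing events:
Start: stock = 7
  Event 1 (sale 11): sell min(11,7)=7. stock: 7 - 7 = 0. total_sold = 7
  Event 2 (adjust -6): 0 + -6 = 0 (clamped to 0)
  Event 3 (sale 25): sell min(25,0)=0. stock: 0 - 0 = 0. total_sold = 7
  Event 4 (sale 4): sell min(4,0)=0. stock: 0 - 0 = 0. total_sold = 7
  Event 5 (return 8): 0 + 8 = 8
  Event 6 (restock 26): 8 + 26 = 34
  Event 7 (adjust -5): 34 + -5 = 29
  Event 8 (sale 4): sell min(4,29)=4. stock: 29 - 4 = 25. total_sold = 11
  Event 9 (sale 8): sell min(8,25)=8. stock: 25 - 8 = 17. total_sold = 19
Final: stock = 17, total_sold = 19

First zero at event 1.

Answer: 1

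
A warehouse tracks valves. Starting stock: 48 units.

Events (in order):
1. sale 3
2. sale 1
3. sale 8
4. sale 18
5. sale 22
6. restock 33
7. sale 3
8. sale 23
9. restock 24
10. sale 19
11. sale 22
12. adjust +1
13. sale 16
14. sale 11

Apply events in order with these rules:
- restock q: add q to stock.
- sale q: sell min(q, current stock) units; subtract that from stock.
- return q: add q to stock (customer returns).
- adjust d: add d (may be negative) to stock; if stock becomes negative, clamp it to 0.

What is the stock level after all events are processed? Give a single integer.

Processing events:
Start: stock = 48
  Event 1 (sale 3): sell min(3,48)=3. stock: 48 - 3 = 45. total_sold = 3
  Event 2 (sale 1): sell min(1,45)=1. stock: 45 - 1 = 44. total_sold = 4
  Event 3 (sale 8): sell min(8,44)=8. stock: 44 - 8 = 36. total_sold = 12
  Event 4 (sale 18): sell min(18,36)=18. stock: 36 - 18 = 18. total_sold = 30
  Event 5 (sale 22): sell min(22,18)=18. stock: 18 - 18 = 0. total_sold = 48
  Event 6 (restock 33): 0 + 33 = 33
  Event 7 (sale 3): sell min(3,33)=3. stock: 33 - 3 = 30. total_sold = 51
  Event 8 (sale 23): sell min(23,30)=23. stock: 30 - 23 = 7. total_sold = 74
  Event 9 (restock 24): 7 + 24 = 31
  Event 10 (sale 19): sell min(19,31)=19. stock: 31 - 19 = 12. total_sold = 93
  Event 11 (sale 22): sell min(22,12)=12. stock: 12 - 12 = 0. total_sold = 105
  Event 12 (adjust +1): 0 + 1 = 1
  Event 13 (sale 16): sell min(16,1)=1. stock: 1 - 1 = 0. total_sold = 106
  Event 14 (sale 11): sell min(11,0)=0. stock: 0 - 0 = 0. total_sold = 106
Final: stock = 0, total_sold = 106

Answer: 0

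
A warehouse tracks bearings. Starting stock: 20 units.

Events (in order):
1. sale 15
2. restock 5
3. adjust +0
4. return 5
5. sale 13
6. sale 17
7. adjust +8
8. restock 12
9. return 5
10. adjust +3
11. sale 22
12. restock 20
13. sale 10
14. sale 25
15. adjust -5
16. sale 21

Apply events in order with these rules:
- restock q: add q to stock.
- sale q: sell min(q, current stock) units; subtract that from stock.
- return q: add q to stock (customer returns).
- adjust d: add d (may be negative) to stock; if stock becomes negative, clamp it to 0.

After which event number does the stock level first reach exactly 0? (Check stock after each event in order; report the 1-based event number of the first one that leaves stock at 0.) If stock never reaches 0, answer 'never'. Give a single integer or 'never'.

Processing events:
Start: stock = 20
  Event 1 (sale 15): sell min(15,20)=15. stock: 20 - 15 = 5. total_sold = 15
  Event 2 (restock 5): 5 + 5 = 10
  Event 3 (adjust +0): 10 + 0 = 10
  Event 4 (return 5): 10 + 5 = 15
  Event 5 (sale 13): sell min(13,15)=13. stock: 15 - 13 = 2. total_sold = 28
  Event 6 (sale 17): sell min(17,2)=2. stock: 2 - 2 = 0. total_sold = 30
  Event 7 (adjust +8): 0 + 8 = 8
  Event 8 (restock 12): 8 + 12 = 20
  Event 9 (return 5): 20 + 5 = 25
  Event 10 (adjust +3): 25 + 3 = 28
  Event 11 (sale 22): sell min(22,28)=22. stock: 28 - 22 = 6. total_sold = 52
  Event 12 (restock 20): 6 + 20 = 26
  Event 13 (sale 10): sell min(10,26)=10. stock: 26 - 10 = 16. total_sold = 62
  Event 14 (sale 25): sell min(25,16)=16. stock: 16 - 16 = 0. total_sold = 78
  Event 15 (adjust -5): 0 + -5 = 0 (clamped to 0)
  Event 16 (sale 21): sell min(21,0)=0. stock: 0 - 0 = 0. total_sold = 78
Final: stock = 0, total_sold = 78

First zero at event 6.

Answer: 6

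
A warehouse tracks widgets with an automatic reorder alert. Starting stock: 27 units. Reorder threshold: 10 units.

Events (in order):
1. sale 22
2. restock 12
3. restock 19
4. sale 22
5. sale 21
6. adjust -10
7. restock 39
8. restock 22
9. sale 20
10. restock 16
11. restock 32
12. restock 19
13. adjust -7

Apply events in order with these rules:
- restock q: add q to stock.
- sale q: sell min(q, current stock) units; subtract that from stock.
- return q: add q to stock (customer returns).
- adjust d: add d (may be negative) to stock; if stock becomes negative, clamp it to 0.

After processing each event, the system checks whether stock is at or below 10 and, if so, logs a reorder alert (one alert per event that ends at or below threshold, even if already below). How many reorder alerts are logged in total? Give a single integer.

Processing events:
Start: stock = 27
  Event 1 (sale 22): sell min(22,27)=22. stock: 27 - 22 = 5. total_sold = 22
  Event 2 (restock 12): 5 + 12 = 17
  Event 3 (restock 19): 17 + 19 = 36
  Event 4 (sale 22): sell min(22,36)=22. stock: 36 - 22 = 14. total_sold = 44
  Event 5 (sale 21): sell min(21,14)=14. stock: 14 - 14 = 0. total_sold = 58
  Event 6 (adjust -10): 0 + -10 = 0 (clamped to 0)
  Event 7 (restock 39): 0 + 39 = 39
  Event 8 (restock 22): 39 + 22 = 61
  Event 9 (sale 20): sell min(20,61)=20. stock: 61 - 20 = 41. total_sold = 78
  Event 10 (restock 16): 41 + 16 = 57
  Event 11 (restock 32): 57 + 32 = 89
  Event 12 (restock 19): 89 + 19 = 108
  Event 13 (adjust -7): 108 + -7 = 101
Final: stock = 101, total_sold = 78

Checking against threshold 10:
  After event 1: stock=5 <= 10 -> ALERT
  After event 2: stock=17 > 10
  After event 3: stock=36 > 10
  After event 4: stock=14 > 10
  After event 5: stock=0 <= 10 -> ALERT
  After event 6: stock=0 <= 10 -> ALERT
  After event 7: stock=39 > 10
  After event 8: stock=61 > 10
  After event 9: stock=41 > 10
  After event 10: stock=57 > 10
  After event 11: stock=89 > 10
  After event 12: stock=108 > 10
  After event 13: stock=101 > 10
Alert events: [1, 5, 6]. Count = 3

Answer: 3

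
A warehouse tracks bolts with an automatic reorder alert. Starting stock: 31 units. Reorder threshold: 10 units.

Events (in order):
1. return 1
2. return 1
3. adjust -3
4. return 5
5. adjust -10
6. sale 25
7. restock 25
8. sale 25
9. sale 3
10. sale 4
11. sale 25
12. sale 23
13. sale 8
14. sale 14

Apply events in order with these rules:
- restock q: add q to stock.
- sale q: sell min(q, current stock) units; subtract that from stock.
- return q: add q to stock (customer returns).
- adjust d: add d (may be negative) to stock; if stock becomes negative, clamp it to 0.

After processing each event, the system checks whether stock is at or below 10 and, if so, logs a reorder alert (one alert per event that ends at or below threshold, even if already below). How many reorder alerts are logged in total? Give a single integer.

Answer: 8

Derivation:
Processing events:
Start: stock = 31
  Event 1 (return 1): 31 + 1 = 32
  Event 2 (return 1): 32 + 1 = 33
  Event 3 (adjust -3): 33 + -3 = 30
  Event 4 (return 5): 30 + 5 = 35
  Event 5 (adjust -10): 35 + -10 = 25
  Event 6 (sale 25): sell min(25,25)=25. stock: 25 - 25 = 0. total_sold = 25
  Event 7 (restock 25): 0 + 25 = 25
  Event 8 (sale 25): sell min(25,25)=25. stock: 25 - 25 = 0. total_sold = 50
  Event 9 (sale 3): sell min(3,0)=0. stock: 0 - 0 = 0. total_sold = 50
  Event 10 (sale 4): sell min(4,0)=0. stock: 0 - 0 = 0. total_sold = 50
  Event 11 (sale 25): sell min(25,0)=0. stock: 0 - 0 = 0. total_sold = 50
  Event 12 (sale 23): sell min(23,0)=0. stock: 0 - 0 = 0. total_sold = 50
  Event 13 (sale 8): sell min(8,0)=0. stock: 0 - 0 = 0. total_sold = 50
  Event 14 (sale 14): sell min(14,0)=0. stock: 0 - 0 = 0. total_sold = 50
Final: stock = 0, total_sold = 50

Checking against threshold 10:
  After event 1: stock=32 > 10
  After event 2: stock=33 > 10
  After event 3: stock=30 > 10
  After event 4: stock=35 > 10
  After event 5: stock=25 > 10
  After event 6: stock=0 <= 10 -> ALERT
  After event 7: stock=25 > 10
  After event 8: stock=0 <= 10 -> ALERT
  After event 9: stock=0 <= 10 -> ALERT
  After event 10: stock=0 <= 10 -> ALERT
  After event 11: stock=0 <= 10 -> ALERT
  After event 12: stock=0 <= 10 -> ALERT
  After event 13: stock=0 <= 10 -> ALERT
  After event 14: stock=0 <= 10 -> ALERT
Alert events: [6, 8, 9, 10, 11, 12, 13, 14]. Count = 8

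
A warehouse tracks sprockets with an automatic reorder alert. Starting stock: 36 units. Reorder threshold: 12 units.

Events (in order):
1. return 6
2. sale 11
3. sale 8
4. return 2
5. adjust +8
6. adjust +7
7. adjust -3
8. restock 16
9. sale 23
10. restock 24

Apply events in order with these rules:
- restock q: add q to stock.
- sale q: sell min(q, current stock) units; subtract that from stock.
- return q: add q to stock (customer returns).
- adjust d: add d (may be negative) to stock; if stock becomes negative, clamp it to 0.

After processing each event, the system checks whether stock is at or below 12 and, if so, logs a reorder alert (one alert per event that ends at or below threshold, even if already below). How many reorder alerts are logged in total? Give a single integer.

Answer: 0

Derivation:
Processing events:
Start: stock = 36
  Event 1 (return 6): 36 + 6 = 42
  Event 2 (sale 11): sell min(11,42)=11. stock: 42 - 11 = 31. total_sold = 11
  Event 3 (sale 8): sell min(8,31)=8. stock: 31 - 8 = 23. total_sold = 19
  Event 4 (return 2): 23 + 2 = 25
  Event 5 (adjust +8): 25 + 8 = 33
  Event 6 (adjust +7): 33 + 7 = 40
  Event 7 (adjust -3): 40 + -3 = 37
  Event 8 (restock 16): 37 + 16 = 53
  Event 9 (sale 23): sell min(23,53)=23. stock: 53 - 23 = 30. total_sold = 42
  Event 10 (restock 24): 30 + 24 = 54
Final: stock = 54, total_sold = 42

Checking against threshold 12:
  After event 1: stock=42 > 12
  After event 2: stock=31 > 12
  After event 3: stock=23 > 12
  After event 4: stock=25 > 12
  After event 5: stock=33 > 12
  After event 6: stock=40 > 12
  After event 7: stock=37 > 12
  After event 8: stock=53 > 12
  After event 9: stock=30 > 12
  After event 10: stock=54 > 12
Alert events: []. Count = 0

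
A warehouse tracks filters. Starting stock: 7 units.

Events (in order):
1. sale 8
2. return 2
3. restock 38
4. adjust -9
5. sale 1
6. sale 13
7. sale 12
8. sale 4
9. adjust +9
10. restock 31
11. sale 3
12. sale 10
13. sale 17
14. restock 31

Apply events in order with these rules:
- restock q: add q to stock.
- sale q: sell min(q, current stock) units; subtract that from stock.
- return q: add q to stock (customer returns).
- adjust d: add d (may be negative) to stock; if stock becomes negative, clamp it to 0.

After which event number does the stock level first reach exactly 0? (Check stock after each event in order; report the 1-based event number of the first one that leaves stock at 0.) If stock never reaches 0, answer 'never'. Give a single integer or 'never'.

Processing events:
Start: stock = 7
  Event 1 (sale 8): sell min(8,7)=7. stock: 7 - 7 = 0. total_sold = 7
  Event 2 (return 2): 0 + 2 = 2
  Event 3 (restock 38): 2 + 38 = 40
  Event 4 (adjust -9): 40 + -9 = 31
  Event 5 (sale 1): sell min(1,31)=1. stock: 31 - 1 = 30. total_sold = 8
  Event 6 (sale 13): sell min(13,30)=13. stock: 30 - 13 = 17. total_sold = 21
  Event 7 (sale 12): sell min(12,17)=12. stock: 17 - 12 = 5. total_sold = 33
  Event 8 (sale 4): sell min(4,5)=4. stock: 5 - 4 = 1. total_sold = 37
  Event 9 (adjust +9): 1 + 9 = 10
  Event 10 (restock 31): 10 + 31 = 41
  Event 11 (sale 3): sell min(3,41)=3. stock: 41 - 3 = 38. total_sold = 40
  Event 12 (sale 10): sell min(10,38)=10. stock: 38 - 10 = 28. total_sold = 50
  Event 13 (sale 17): sell min(17,28)=17. stock: 28 - 17 = 11. total_sold = 67
  Event 14 (restock 31): 11 + 31 = 42
Final: stock = 42, total_sold = 67

First zero at event 1.

Answer: 1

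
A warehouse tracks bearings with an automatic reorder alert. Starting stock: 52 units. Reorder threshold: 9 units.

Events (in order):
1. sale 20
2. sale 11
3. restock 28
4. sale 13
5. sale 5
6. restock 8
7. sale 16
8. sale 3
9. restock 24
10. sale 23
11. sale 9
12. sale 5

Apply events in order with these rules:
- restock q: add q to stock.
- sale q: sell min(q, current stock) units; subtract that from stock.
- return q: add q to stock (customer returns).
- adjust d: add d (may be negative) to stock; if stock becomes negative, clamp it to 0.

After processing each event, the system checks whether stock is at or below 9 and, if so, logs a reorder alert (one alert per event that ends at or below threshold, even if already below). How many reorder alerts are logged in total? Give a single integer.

Answer: 1

Derivation:
Processing events:
Start: stock = 52
  Event 1 (sale 20): sell min(20,52)=20. stock: 52 - 20 = 32. total_sold = 20
  Event 2 (sale 11): sell min(11,32)=11. stock: 32 - 11 = 21. total_sold = 31
  Event 3 (restock 28): 21 + 28 = 49
  Event 4 (sale 13): sell min(13,49)=13. stock: 49 - 13 = 36. total_sold = 44
  Event 5 (sale 5): sell min(5,36)=5. stock: 36 - 5 = 31. total_sold = 49
  Event 6 (restock 8): 31 + 8 = 39
  Event 7 (sale 16): sell min(16,39)=16. stock: 39 - 16 = 23. total_sold = 65
  Event 8 (sale 3): sell min(3,23)=3. stock: 23 - 3 = 20. total_sold = 68
  Event 9 (restock 24): 20 + 24 = 44
  Event 10 (sale 23): sell min(23,44)=23. stock: 44 - 23 = 21. total_sold = 91
  Event 11 (sale 9): sell min(9,21)=9. stock: 21 - 9 = 12. total_sold = 100
  Event 12 (sale 5): sell min(5,12)=5. stock: 12 - 5 = 7. total_sold = 105
Final: stock = 7, total_sold = 105

Checking against threshold 9:
  After event 1: stock=32 > 9
  After event 2: stock=21 > 9
  After event 3: stock=49 > 9
  After event 4: stock=36 > 9
  After event 5: stock=31 > 9
  After event 6: stock=39 > 9
  After event 7: stock=23 > 9
  After event 8: stock=20 > 9
  After event 9: stock=44 > 9
  After event 10: stock=21 > 9
  After event 11: stock=12 > 9
  After event 12: stock=7 <= 9 -> ALERT
Alert events: [12]. Count = 1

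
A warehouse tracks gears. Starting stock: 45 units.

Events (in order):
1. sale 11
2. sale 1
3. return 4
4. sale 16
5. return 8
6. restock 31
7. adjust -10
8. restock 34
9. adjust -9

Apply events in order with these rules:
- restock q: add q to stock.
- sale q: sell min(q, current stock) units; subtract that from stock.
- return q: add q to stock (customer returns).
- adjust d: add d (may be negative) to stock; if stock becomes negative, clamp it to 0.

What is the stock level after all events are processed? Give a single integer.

Processing events:
Start: stock = 45
  Event 1 (sale 11): sell min(11,45)=11. stock: 45 - 11 = 34. total_sold = 11
  Event 2 (sale 1): sell min(1,34)=1. stock: 34 - 1 = 33. total_sold = 12
  Event 3 (return 4): 33 + 4 = 37
  Event 4 (sale 16): sell min(16,37)=16. stock: 37 - 16 = 21. total_sold = 28
  Event 5 (return 8): 21 + 8 = 29
  Event 6 (restock 31): 29 + 31 = 60
  Event 7 (adjust -10): 60 + -10 = 50
  Event 8 (restock 34): 50 + 34 = 84
  Event 9 (adjust -9): 84 + -9 = 75
Final: stock = 75, total_sold = 28

Answer: 75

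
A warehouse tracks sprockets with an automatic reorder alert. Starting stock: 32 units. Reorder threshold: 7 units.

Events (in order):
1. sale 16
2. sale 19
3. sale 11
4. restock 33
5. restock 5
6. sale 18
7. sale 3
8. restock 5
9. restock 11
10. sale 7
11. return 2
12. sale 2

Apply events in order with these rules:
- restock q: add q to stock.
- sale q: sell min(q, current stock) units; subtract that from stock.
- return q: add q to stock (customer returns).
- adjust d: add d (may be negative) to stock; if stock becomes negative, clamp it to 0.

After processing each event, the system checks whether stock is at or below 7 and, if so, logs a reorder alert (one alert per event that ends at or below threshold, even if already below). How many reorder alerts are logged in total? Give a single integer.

Processing events:
Start: stock = 32
  Event 1 (sale 16): sell min(16,32)=16. stock: 32 - 16 = 16. total_sold = 16
  Event 2 (sale 19): sell min(19,16)=16. stock: 16 - 16 = 0. total_sold = 32
  Event 3 (sale 11): sell min(11,0)=0. stock: 0 - 0 = 0. total_sold = 32
  Event 4 (restock 33): 0 + 33 = 33
  Event 5 (restock 5): 33 + 5 = 38
  Event 6 (sale 18): sell min(18,38)=18. stock: 38 - 18 = 20. total_sold = 50
  Event 7 (sale 3): sell min(3,20)=3. stock: 20 - 3 = 17. total_sold = 53
  Event 8 (restock 5): 17 + 5 = 22
  Event 9 (restock 11): 22 + 11 = 33
  Event 10 (sale 7): sell min(7,33)=7. stock: 33 - 7 = 26. total_sold = 60
  Event 11 (return 2): 26 + 2 = 28
  Event 12 (sale 2): sell min(2,28)=2. stock: 28 - 2 = 26. total_sold = 62
Final: stock = 26, total_sold = 62

Checking against threshold 7:
  After event 1: stock=16 > 7
  After event 2: stock=0 <= 7 -> ALERT
  After event 3: stock=0 <= 7 -> ALERT
  After event 4: stock=33 > 7
  After event 5: stock=38 > 7
  After event 6: stock=20 > 7
  After event 7: stock=17 > 7
  After event 8: stock=22 > 7
  After event 9: stock=33 > 7
  After event 10: stock=26 > 7
  After event 11: stock=28 > 7
  After event 12: stock=26 > 7
Alert events: [2, 3]. Count = 2

Answer: 2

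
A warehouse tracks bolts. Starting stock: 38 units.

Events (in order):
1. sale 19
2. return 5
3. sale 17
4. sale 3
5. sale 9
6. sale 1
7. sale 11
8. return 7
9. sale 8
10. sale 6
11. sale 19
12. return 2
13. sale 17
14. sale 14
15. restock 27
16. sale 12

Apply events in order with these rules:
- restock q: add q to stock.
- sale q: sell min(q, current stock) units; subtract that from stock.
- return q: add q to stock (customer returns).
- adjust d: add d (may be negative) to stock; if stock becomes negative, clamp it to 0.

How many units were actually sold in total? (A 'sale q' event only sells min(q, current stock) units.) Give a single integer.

Answer: 64

Derivation:
Processing events:
Start: stock = 38
  Event 1 (sale 19): sell min(19,38)=19. stock: 38 - 19 = 19. total_sold = 19
  Event 2 (return 5): 19 + 5 = 24
  Event 3 (sale 17): sell min(17,24)=17. stock: 24 - 17 = 7. total_sold = 36
  Event 4 (sale 3): sell min(3,7)=3. stock: 7 - 3 = 4. total_sold = 39
  Event 5 (sale 9): sell min(9,4)=4. stock: 4 - 4 = 0. total_sold = 43
  Event 6 (sale 1): sell min(1,0)=0. stock: 0 - 0 = 0. total_sold = 43
  Event 7 (sale 11): sell min(11,0)=0. stock: 0 - 0 = 0. total_sold = 43
  Event 8 (return 7): 0 + 7 = 7
  Event 9 (sale 8): sell min(8,7)=7. stock: 7 - 7 = 0. total_sold = 50
  Event 10 (sale 6): sell min(6,0)=0. stock: 0 - 0 = 0. total_sold = 50
  Event 11 (sale 19): sell min(19,0)=0. stock: 0 - 0 = 0. total_sold = 50
  Event 12 (return 2): 0 + 2 = 2
  Event 13 (sale 17): sell min(17,2)=2. stock: 2 - 2 = 0. total_sold = 52
  Event 14 (sale 14): sell min(14,0)=0. stock: 0 - 0 = 0. total_sold = 52
  Event 15 (restock 27): 0 + 27 = 27
  Event 16 (sale 12): sell min(12,27)=12. stock: 27 - 12 = 15. total_sold = 64
Final: stock = 15, total_sold = 64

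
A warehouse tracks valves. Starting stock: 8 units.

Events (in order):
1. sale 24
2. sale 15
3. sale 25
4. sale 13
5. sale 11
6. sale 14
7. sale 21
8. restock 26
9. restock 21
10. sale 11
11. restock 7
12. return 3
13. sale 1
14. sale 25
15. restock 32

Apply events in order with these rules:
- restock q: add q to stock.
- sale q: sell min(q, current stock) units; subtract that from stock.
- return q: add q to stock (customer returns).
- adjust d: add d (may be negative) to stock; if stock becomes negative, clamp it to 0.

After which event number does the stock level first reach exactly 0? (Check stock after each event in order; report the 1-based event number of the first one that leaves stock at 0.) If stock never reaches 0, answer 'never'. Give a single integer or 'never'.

Answer: 1

Derivation:
Processing events:
Start: stock = 8
  Event 1 (sale 24): sell min(24,8)=8. stock: 8 - 8 = 0. total_sold = 8
  Event 2 (sale 15): sell min(15,0)=0. stock: 0 - 0 = 0. total_sold = 8
  Event 3 (sale 25): sell min(25,0)=0. stock: 0 - 0 = 0. total_sold = 8
  Event 4 (sale 13): sell min(13,0)=0. stock: 0 - 0 = 0. total_sold = 8
  Event 5 (sale 11): sell min(11,0)=0. stock: 0 - 0 = 0. total_sold = 8
  Event 6 (sale 14): sell min(14,0)=0. stock: 0 - 0 = 0. total_sold = 8
  Event 7 (sale 21): sell min(21,0)=0. stock: 0 - 0 = 0. total_sold = 8
  Event 8 (restock 26): 0 + 26 = 26
  Event 9 (restock 21): 26 + 21 = 47
  Event 10 (sale 11): sell min(11,47)=11. stock: 47 - 11 = 36. total_sold = 19
  Event 11 (restock 7): 36 + 7 = 43
  Event 12 (return 3): 43 + 3 = 46
  Event 13 (sale 1): sell min(1,46)=1. stock: 46 - 1 = 45. total_sold = 20
  Event 14 (sale 25): sell min(25,45)=25. stock: 45 - 25 = 20. total_sold = 45
  Event 15 (restock 32): 20 + 32 = 52
Final: stock = 52, total_sold = 45

First zero at event 1.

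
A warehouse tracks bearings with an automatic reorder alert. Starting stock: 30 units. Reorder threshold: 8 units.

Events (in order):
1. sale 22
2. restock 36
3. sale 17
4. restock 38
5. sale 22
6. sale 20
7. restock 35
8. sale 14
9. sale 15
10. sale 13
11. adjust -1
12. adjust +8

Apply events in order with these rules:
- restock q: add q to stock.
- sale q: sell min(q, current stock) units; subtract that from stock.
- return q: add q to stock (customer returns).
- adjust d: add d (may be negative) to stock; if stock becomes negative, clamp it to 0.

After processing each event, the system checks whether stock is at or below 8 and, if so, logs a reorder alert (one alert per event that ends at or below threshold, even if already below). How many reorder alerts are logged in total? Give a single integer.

Processing events:
Start: stock = 30
  Event 1 (sale 22): sell min(22,30)=22. stock: 30 - 22 = 8. total_sold = 22
  Event 2 (restock 36): 8 + 36 = 44
  Event 3 (sale 17): sell min(17,44)=17. stock: 44 - 17 = 27. total_sold = 39
  Event 4 (restock 38): 27 + 38 = 65
  Event 5 (sale 22): sell min(22,65)=22. stock: 65 - 22 = 43. total_sold = 61
  Event 6 (sale 20): sell min(20,43)=20. stock: 43 - 20 = 23. total_sold = 81
  Event 7 (restock 35): 23 + 35 = 58
  Event 8 (sale 14): sell min(14,58)=14. stock: 58 - 14 = 44. total_sold = 95
  Event 9 (sale 15): sell min(15,44)=15. stock: 44 - 15 = 29. total_sold = 110
  Event 10 (sale 13): sell min(13,29)=13. stock: 29 - 13 = 16. total_sold = 123
  Event 11 (adjust -1): 16 + -1 = 15
  Event 12 (adjust +8): 15 + 8 = 23
Final: stock = 23, total_sold = 123

Checking against threshold 8:
  After event 1: stock=8 <= 8 -> ALERT
  After event 2: stock=44 > 8
  After event 3: stock=27 > 8
  After event 4: stock=65 > 8
  After event 5: stock=43 > 8
  After event 6: stock=23 > 8
  After event 7: stock=58 > 8
  After event 8: stock=44 > 8
  After event 9: stock=29 > 8
  After event 10: stock=16 > 8
  After event 11: stock=15 > 8
  After event 12: stock=23 > 8
Alert events: [1]. Count = 1

Answer: 1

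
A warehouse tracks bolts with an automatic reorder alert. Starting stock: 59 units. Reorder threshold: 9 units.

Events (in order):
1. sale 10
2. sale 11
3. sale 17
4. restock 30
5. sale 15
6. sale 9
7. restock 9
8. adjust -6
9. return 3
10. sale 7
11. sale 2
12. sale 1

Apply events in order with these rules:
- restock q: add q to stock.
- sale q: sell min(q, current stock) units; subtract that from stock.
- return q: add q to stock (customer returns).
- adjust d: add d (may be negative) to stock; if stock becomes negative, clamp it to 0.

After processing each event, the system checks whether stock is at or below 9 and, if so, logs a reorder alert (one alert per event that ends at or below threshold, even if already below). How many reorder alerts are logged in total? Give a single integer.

Answer: 0

Derivation:
Processing events:
Start: stock = 59
  Event 1 (sale 10): sell min(10,59)=10. stock: 59 - 10 = 49. total_sold = 10
  Event 2 (sale 11): sell min(11,49)=11. stock: 49 - 11 = 38. total_sold = 21
  Event 3 (sale 17): sell min(17,38)=17. stock: 38 - 17 = 21. total_sold = 38
  Event 4 (restock 30): 21 + 30 = 51
  Event 5 (sale 15): sell min(15,51)=15. stock: 51 - 15 = 36. total_sold = 53
  Event 6 (sale 9): sell min(9,36)=9. stock: 36 - 9 = 27. total_sold = 62
  Event 7 (restock 9): 27 + 9 = 36
  Event 8 (adjust -6): 36 + -6 = 30
  Event 9 (return 3): 30 + 3 = 33
  Event 10 (sale 7): sell min(7,33)=7. stock: 33 - 7 = 26. total_sold = 69
  Event 11 (sale 2): sell min(2,26)=2. stock: 26 - 2 = 24. total_sold = 71
  Event 12 (sale 1): sell min(1,24)=1. stock: 24 - 1 = 23. total_sold = 72
Final: stock = 23, total_sold = 72

Checking against threshold 9:
  After event 1: stock=49 > 9
  After event 2: stock=38 > 9
  After event 3: stock=21 > 9
  After event 4: stock=51 > 9
  After event 5: stock=36 > 9
  After event 6: stock=27 > 9
  After event 7: stock=36 > 9
  After event 8: stock=30 > 9
  After event 9: stock=33 > 9
  After event 10: stock=26 > 9
  After event 11: stock=24 > 9
  After event 12: stock=23 > 9
Alert events: []. Count = 0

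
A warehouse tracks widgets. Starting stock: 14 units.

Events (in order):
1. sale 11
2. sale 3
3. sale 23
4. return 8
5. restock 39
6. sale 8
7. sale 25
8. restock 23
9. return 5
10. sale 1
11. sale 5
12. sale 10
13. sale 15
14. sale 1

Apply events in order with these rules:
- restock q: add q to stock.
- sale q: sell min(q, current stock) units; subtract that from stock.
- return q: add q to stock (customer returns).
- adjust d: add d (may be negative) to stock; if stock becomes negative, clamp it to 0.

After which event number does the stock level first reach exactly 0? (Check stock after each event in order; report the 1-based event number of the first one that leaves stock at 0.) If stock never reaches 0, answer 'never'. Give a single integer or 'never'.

Processing events:
Start: stock = 14
  Event 1 (sale 11): sell min(11,14)=11. stock: 14 - 11 = 3. total_sold = 11
  Event 2 (sale 3): sell min(3,3)=3. stock: 3 - 3 = 0. total_sold = 14
  Event 3 (sale 23): sell min(23,0)=0. stock: 0 - 0 = 0. total_sold = 14
  Event 4 (return 8): 0 + 8 = 8
  Event 5 (restock 39): 8 + 39 = 47
  Event 6 (sale 8): sell min(8,47)=8. stock: 47 - 8 = 39. total_sold = 22
  Event 7 (sale 25): sell min(25,39)=25. stock: 39 - 25 = 14. total_sold = 47
  Event 8 (restock 23): 14 + 23 = 37
  Event 9 (return 5): 37 + 5 = 42
  Event 10 (sale 1): sell min(1,42)=1. stock: 42 - 1 = 41. total_sold = 48
  Event 11 (sale 5): sell min(5,41)=5. stock: 41 - 5 = 36. total_sold = 53
  Event 12 (sale 10): sell min(10,36)=10. stock: 36 - 10 = 26. total_sold = 63
  Event 13 (sale 15): sell min(15,26)=15. stock: 26 - 15 = 11. total_sold = 78
  Event 14 (sale 1): sell min(1,11)=1. stock: 11 - 1 = 10. total_sold = 79
Final: stock = 10, total_sold = 79

First zero at event 2.

Answer: 2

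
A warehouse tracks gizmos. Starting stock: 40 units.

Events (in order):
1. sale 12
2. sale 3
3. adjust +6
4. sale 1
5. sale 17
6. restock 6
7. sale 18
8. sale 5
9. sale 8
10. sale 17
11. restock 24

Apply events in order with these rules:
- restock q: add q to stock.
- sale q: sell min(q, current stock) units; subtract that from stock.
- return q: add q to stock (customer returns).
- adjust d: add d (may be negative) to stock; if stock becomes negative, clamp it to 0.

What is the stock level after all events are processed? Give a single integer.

Answer: 24

Derivation:
Processing events:
Start: stock = 40
  Event 1 (sale 12): sell min(12,40)=12. stock: 40 - 12 = 28. total_sold = 12
  Event 2 (sale 3): sell min(3,28)=3. stock: 28 - 3 = 25. total_sold = 15
  Event 3 (adjust +6): 25 + 6 = 31
  Event 4 (sale 1): sell min(1,31)=1. stock: 31 - 1 = 30. total_sold = 16
  Event 5 (sale 17): sell min(17,30)=17. stock: 30 - 17 = 13. total_sold = 33
  Event 6 (restock 6): 13 + 6 = 19
  Event 7 (sale 18): sell min(18,19)=18. stock: 19 - 18 = 1. total_sold = 51
  Event 8 (sale 5): sell min(5,1)=1. stock: 1 - 1 = 0. total_sold = 52
  Event 9 (sale 8): sell min(8,0)=0. stock: 0 - 0 = 0. total_sold = 52
  Event 10 (sale 17): sell min(17,0)=0. stock: 0 - 0 = 0. total_sold = 52
  Event 11 (restock 24): 0 + 24 = 24
Final: stock = 24, total_sold = 52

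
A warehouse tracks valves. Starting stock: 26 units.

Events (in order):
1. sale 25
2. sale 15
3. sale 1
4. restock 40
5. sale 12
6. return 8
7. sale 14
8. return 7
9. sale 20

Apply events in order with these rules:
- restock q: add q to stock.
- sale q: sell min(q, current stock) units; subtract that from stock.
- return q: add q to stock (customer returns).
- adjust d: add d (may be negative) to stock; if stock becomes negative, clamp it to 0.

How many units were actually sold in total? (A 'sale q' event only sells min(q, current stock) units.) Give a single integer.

Answer: 72

Derivation:
Processing events:
Start: stock = 26
  Event 1 (sale 25): sell min(25,26)=25. stock: 26 - 25 = 1. total_sold = 25
  Event 2 (sale 15): sell min(15,1)=1. stock: 1 - 1 = 0. total_sold = 26
  Event 3 (sale 1): sell min(1,0)=0. stock: 0 - 0 = 0. total_sold = 26
  Event 4 (restock 40): 0 + 40 = 40
  Event 5 (sale 12): sell min(12,40)=12. stock: 40 - 12 = 28. total_sold = 38
  Event 6 (return 8): 28 + 8 = 36
  Event 7 (sale 14): sell min(14,36)=14. stock: 36 - 14 = 22. total_sold = 52
  Event 8 (return 7): 22 + 7 = 29
  Event 9 (sale 20): sell min(20,29)=20. stock: 29 - 20 = 9. total_sold = 72
Final: stock = 9, total_sold = 72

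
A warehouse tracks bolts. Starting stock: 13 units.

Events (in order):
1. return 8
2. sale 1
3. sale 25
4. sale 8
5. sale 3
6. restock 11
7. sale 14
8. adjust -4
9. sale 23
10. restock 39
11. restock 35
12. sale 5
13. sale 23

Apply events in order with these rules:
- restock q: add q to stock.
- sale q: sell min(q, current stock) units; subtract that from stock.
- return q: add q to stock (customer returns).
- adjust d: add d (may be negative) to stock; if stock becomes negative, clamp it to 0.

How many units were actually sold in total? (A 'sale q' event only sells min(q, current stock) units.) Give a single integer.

Processing events:
Start: stock = 13
  Event 1 (return 8): 13 + 8 = 21
  Event 2 (sale 1): sell min(1,21)=1. stock: 21 - 1 = 20. total_sold = 1
  Event 3 (sale 25): sell min(25,20)=20. stock: 20 - 20 = 0. total_sold = 21
  Event 4 (sale 8): sell min(8,0)=0. stock: 0 - 0 = 0. total_sold = 21
  Event 5 (sale 3): sell min(3,0)=0. stock: 0 - 0 = 0. total_sold = 21
  Event 6 (restock 11): 0 + 11 = 11
  Event 7 (sale 14): sell min(14,11)=11. stock: 11 - 11 = 0. total_sold = 32
  Event 8 (adjust -4): 0 + -4 = 0 (clamped to 0)
  Event 9 (sale 23): sell min(23,0)=0. stock: 0 - 0 = 0. total_sold = 32
  Event 10 (restock 39): 0 + 39 = 39
  Event 11 (restock 35): 39 + 35 = 74
  Event 12 (sale 5): sell min(5,74)=5. stock: 74 - 5 = 69. total_sold = 37
  Event 13 (sale 23): sell min(23,69)=23. stock: 69 - 23 = 46. total_sold = 60
Final: stock = 46, total_sold = 60

Answer: 60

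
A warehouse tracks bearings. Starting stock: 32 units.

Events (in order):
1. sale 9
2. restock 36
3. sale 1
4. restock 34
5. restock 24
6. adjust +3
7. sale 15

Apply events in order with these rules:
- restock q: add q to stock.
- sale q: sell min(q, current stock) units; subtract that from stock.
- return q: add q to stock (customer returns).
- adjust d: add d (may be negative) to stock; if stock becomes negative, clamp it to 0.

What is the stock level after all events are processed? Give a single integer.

Processing events:
Start: stock = 32
  Event 1 (sale 9): sell min(9,32)=9. stock: 32 - 9 = 23. total_sold = 9
  Event 2 (restock 36): 23 + 36 = 59
  Event 3 (sale 1): sell min(1,59)=1. stock: 59 - 1 = 58. total_sold = 10
  Event 4 (restock 34): 58 + 34 = 92
  Event 5 (restock 24): 92 + 24 = 116
  Event 6 (adjust +3): 116 + 3 = 119
  Event 7 (sale 15): sell min(15,119)=15. stock: 119 - 15 = 104. total_sold = 25
Final: stock = 104, total_sold = 25

Answer: 104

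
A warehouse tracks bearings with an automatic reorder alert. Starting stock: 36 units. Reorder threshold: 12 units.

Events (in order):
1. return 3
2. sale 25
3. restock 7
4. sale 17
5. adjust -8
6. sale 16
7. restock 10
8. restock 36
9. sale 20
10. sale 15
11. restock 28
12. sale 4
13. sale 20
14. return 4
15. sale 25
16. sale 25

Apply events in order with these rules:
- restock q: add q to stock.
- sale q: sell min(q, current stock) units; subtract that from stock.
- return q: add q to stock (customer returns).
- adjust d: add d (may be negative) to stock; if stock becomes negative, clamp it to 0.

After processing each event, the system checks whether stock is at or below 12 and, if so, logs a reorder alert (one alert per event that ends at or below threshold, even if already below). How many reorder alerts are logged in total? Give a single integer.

Processing events:
Start: stock = 36
  Event 1 (return 3): 36 + 3 = 39
  Event 2 (sale 25): sell min(25,39)=25. stock: 39 - 25 = 14. total_sold = 25
  Event 3 (restock 7): 14 + 7 = 21
  Event 4 (sale 17): sell min(17,21)=17. stock: 21 - 17 = 4. total_sold = 42
  Event 5 (adjust -8): 4 + -8 = 0 (clamped to 0)
  Event 6 (sale 16): sell min(16,0)=0. stock: 0 - 0 = 0. total_sold = 42
  Event 7 (restock 10): 0 + 10 = 10
  Event 8 (restock 36): 10 + 36 = 46
  Event 9 (sale 20): sell min(20,46)=20. stock: 46 - 20 = 26. total_sold = 62
  Event 10 (sale 15): sell min(15,26)=15. stock: 26 - 15 = 11. total_sold = 77
  Event 11 (restock 28): 11 + 28 = 39
  Event 12 (sale 4): sell min(4,39)=4. stock: 39 - 4 = 35. total_sold = 81
  Event 13 (sale 20): sell min(20,35)=20. stock: 35 - 20 = 15. total_sold = 101
  Event 14 (return 4): 15 + 4 = 19
  Event 15 (sale 25): sell min(25,19)=19. stock: 19 - 19 = 0. total_sold = 120
  Event 16 (sale 25): sell min(25,0)=0. stock: 0 - 0 = 0. total_sold = 120
Final: stock = 0, total_sold = 120

Checking against threshold 12:
  After event 1: stock=39 > 12
  After event 2: stock=14 > 12
  After event 3: stock=21 > 12
  After event 4: stock=4 <= 12 -> ALERT
  After event 5: stock=0 <= 12 -> ALERT
  After event 6: stock=0 <= 12 -> ALERT
  After event 7: stock=10 <= 12 -> ALERT
  After event 8: stock=46 > 12
  After event 9: stock=26 > 12
  After event 10: stock=11 <= 12 -> ALERT
  After event 11: stock=39 > 12
  After event 12: stock=35 > 12
  After event 13: stock=15 > 12
  After event 14: stock=19 > 12
  After event 15: stock=0 <= 12 -> ALERT
  After event 16: stock=0 <= 12 -> ALERT
Alert events: [4, 5, 6, 7, 10, 15, 16]. Count = 7

Answer: 7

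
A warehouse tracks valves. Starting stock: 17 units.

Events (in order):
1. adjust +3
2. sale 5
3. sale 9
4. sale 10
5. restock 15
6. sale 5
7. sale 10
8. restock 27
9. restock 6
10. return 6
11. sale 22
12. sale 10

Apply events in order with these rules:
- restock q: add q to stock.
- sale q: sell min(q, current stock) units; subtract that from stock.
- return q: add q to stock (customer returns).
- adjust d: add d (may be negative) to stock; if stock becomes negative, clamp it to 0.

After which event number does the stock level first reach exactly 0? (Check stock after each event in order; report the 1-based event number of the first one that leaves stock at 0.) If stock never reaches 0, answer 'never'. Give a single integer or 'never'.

Answer: 4

Derivation:
Processing events:
Start: stock = 17
  Event 1 (adjust +3): 17 + 3 = 20
  Event 2 (sale 5): sell min(5,20)=5. stock: 20 - 5 = 15. total_sold = 5
  Event 3 (sale 9): sell min(9,15)=9. stock: 15 - 9 = 6. total_sold = 14
  Event 4 (sale 10): sell min(10,6)=6. stock: 6 - 6 = 0. total_sold = 20
  Event 5 (restock 15): 0 + 15 = 15
  Event 6 (sale 5): sell min(5,15)=5. stock: 15 - 5 = 10. total_sold = 25
  Event 7 (sale 10): sell min(10,10)=10. stock: 10 - 10 = 0. total_sold = 35
  Event 8 (restock 27): 0 + 27 = 27
  Event 9 (restock 6): 27 + 6 = 33
  Event 10 (return 6): 33 + 6 = 39
  Event 11 (sale 22): sell min(22,39)=22. stock: 39 - 22 = 17. total_sold = 57
  Event 12 (sale 10): sell min(10,17)=10. stock: 17 - 10 = 7. total_sold = 67
Final: stock = 7, total_sold = 67

First zero at event 4.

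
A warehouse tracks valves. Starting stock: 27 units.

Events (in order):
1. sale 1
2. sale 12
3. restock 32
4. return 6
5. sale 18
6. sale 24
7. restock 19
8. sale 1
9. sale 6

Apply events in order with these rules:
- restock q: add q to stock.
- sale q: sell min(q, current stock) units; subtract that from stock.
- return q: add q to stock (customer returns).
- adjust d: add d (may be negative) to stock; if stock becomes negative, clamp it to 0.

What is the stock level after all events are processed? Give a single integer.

Answer: 22

Derivation:
Processing events:
Start: stock = 27
  Event 1 (sale 1): sell min(1,27)=1. stock: 27 - 1 = 26. total_sold = 1
  Event 2 (sale 12): sell min(12,26)=12. stock: 26 - 12 = 14. total_sold = 13
  Event 3 (restock 32): 14 + 32 = 46
  Event 4 (return 6): 46 + 6 = 52
  Event 5 (sale 18): sell min(18,52)=18. stock: 52 - 18 = 34. total_sold = 31
  Event 6 (sale 24): sell min(24,34)=24. stock: 34 - 24 = 10. total_sold = 55
  Event 7 (restock 19): 10 + 19 = 29
  Event 8 (sale 1): sell min(1,29)=1. stock: 29 - 1 = 28. total_sold = 56
  Event 9 (sale 6): sell min(6,28)=6. stock: 28 - 6 = 22. total_sold = 62
Final: stock = 22, total_sold = 62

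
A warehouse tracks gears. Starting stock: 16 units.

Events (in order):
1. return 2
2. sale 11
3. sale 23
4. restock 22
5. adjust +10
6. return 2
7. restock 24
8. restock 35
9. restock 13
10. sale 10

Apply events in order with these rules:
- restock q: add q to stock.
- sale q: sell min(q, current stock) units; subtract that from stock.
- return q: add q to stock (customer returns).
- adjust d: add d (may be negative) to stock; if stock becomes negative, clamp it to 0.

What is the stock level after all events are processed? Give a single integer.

Processing events:
Start: stock = 16
  Event 1 (return 2): 16 + 2 = 18
  Event 2 (sale 11): sell min(11,18)=11. stock: 18 - 11 = 7. total_sold = 11
  Event 3 (sale 23): sell min(23,7)=7. stock: 7 - 7 = 0. total_sold = 18
  Event 4 (restock 22): 0 + 22 = 22
  Event 5 (adjust +10): 22 + 10 = 32
  Event 6 (return 2): 32 + 2 = 34
  Event 7 (restock 24): 34 + 24 = 58
  Event 8 (restock 35): 58 + 35 = 93
  Event 9 (restock 13): 93 + 13 = 106
  Event 10 (sale 10): sell min(10,106)=10. stock: 106 - 10 = 96. total_sold = 28
Final: stock = 96, total_sold = 28

Answer: 96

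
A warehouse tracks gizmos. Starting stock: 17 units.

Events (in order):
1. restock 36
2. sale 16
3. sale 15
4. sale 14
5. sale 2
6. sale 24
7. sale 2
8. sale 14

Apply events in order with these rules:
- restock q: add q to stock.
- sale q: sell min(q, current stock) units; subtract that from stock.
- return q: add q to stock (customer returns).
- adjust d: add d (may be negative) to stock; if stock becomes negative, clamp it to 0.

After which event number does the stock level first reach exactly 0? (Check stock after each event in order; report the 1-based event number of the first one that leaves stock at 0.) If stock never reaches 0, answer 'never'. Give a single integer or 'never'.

Answer: 6

Derivation:
Processing events:
Start: stock = 17
  Event 1 (restock 36): 17 + 36 = 53
  Event 2 (sale 16): sell min(16,53)=16. stock: 53 - 16 = 37. total_sold = 16
  Event 3 (sale 15): sell min(15,37)=15. stock: 37 - 15 = 22. total_sold = 31
  Event 4 (sale 14): sell min(14,22)=14. stock: 22 - 14 = 8. total_sold = 45
  Event 5 (sale 2): sell min(2,8)=2. stock: 8 - 2 = 6. total_sold = 47
  Event 6 (sale 24): sell min(24,6)=6. stock: 6 - 6 = 0. total_sold = 53
  Event 7 (sale 2): sell min(2,0)=0. stock: 0 - 0 = 0. total_sold = 53
  Event 8 (sale 14): sell min(14,0)=0. stock: 0 - 0 = 0. total_sold = 53
Final: stock = 0, total_sold = 53

First zero at event 6.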